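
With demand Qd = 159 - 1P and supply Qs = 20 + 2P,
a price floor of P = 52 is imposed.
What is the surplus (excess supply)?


At P = 52:
Qd = 159 - 1*52 = 107
Qs = 20 + 2*52 = 124
Surplus = Qs - Qd = 124 - 107 = 17

17


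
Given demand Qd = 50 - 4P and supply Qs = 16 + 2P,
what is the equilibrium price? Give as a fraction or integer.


At equilibrium, Qd = Qs.
50 - 4P = 16 + 2P
50 - 16 = 4P + 2P
34 = 6P
P* = 34/6 = 17/3

17/3


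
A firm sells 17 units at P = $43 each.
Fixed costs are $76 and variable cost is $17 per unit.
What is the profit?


Total Revenue = P * Q = 43 * 17 = $731
Total Cost = FC + VC*Q = 76 + 17*17 = $365
Profit = TR - TC = 731 - 365 = $366

$366


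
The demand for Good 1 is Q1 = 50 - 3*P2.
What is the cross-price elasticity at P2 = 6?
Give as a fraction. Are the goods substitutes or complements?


dQ1/dP2 = -3
At P2 = 6: Q1 = 50 - 3*6 = 32
Exy = (dQ1/dP2)(P2/Q1) = -3 * 6 / 32 = -9/16
Since Exy < 0, the goods are complements.

-9/16 (complements)


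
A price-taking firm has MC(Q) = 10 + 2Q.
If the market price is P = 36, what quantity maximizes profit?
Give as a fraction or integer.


In perfect competition, profit is maximized where P = MC.
36 = 10 + 2Q
26 = 2Q
Q* = 26/2 = 13

13


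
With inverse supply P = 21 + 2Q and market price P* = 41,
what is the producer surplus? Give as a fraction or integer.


Minimum supply price (at Q=0): P_min = 21
Quantity supplied at P* = 41:
Q* = (41 - 21)/2 = 10
PS = (1/2) * Q* * (P* - P_min)
PS = (1/2) * 10 * (41 - 21)
PS = (1/2) * 10 * 20 = 100

100


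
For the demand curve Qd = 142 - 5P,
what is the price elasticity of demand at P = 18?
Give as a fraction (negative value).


dQ/dP = -5
At P = 18: Q = 142 - 5*18 = 52
E = (dQ/dP)(P/Q) = (-5)(18/52) = -45/26

-45/26


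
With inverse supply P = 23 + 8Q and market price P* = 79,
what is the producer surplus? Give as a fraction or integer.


Minimum supply price (at Q=0): P_min = 23
Quantity supplied at P* = 79:
Q* = (79 - 23)/8 = 7
PS = (1/2) * Q* * (P* - P_min)
PS = (1/2) * 7 * (79 - 23)
PS = (1/2) * 7 * 56 = 196

196


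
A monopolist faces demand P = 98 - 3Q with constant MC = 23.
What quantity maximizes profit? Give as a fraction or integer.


TR = P*Q = (98 - 3Q)Q = 98Q - 3Q^2
MR = dTR/dQ = 98 - 6Q
Set MR = MC:
98 - 6Q = 23
75 = 6Q
Q* = 75/6 = 25/2

25/2


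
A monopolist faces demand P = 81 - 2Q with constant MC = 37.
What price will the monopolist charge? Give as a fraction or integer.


MR = 81 - 4Q
Set MR = MC: 81 - 4Q = 37
Q* = 11
Substitute into demand:
P* = 81 - 2*11 = 59

59


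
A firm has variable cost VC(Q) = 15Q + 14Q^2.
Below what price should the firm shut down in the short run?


AVC(Q) = VC(Q)/Q = 15 + 14Q
AVC is increasing in Q, so minimum AVC is at Q -> 0+.
Min AVC = 15
The firm should shut down if P < 15.

15


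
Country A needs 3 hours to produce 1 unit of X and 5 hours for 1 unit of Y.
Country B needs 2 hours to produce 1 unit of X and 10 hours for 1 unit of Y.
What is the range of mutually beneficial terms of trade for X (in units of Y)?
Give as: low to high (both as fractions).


Opportunity cost of X for Country A = hours_X / hours_Y = 3/5 = 3/5 units of Y
Opportunity cost of X for Country B = hours_X / hours_Y = 2/10 = 1/5 units of Y
Terms of trade must be between the two opportunity costs.
Range: 1/5 to 3/5

1/5 to 3/5


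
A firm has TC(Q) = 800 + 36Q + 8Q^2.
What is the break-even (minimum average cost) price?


AC(Q) = 800/Q + 36 + 8Q
To minimize: dAC/dQ = -800/Q^2 + 8 = 0
Q^2 = 800/8 = 100
Q* = 10
Min AC = 800/10 + 36 + 8*10
Min AC = 80 + 36 + 80 = 196

196


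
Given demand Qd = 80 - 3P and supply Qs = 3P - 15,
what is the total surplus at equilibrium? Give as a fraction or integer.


Find equilibrium: 80 - 3P = 3P - 15
80 + 15 = 6P
P* = 95/6 = 95/6
Q* = 3*95/6 - 15 = 65/2
Inverse demand: P = 80/3 - Q/3, so P_max = 80/3
Inverse supply: P = 5 + Q/3, so P_min = 5
CS = (1/2) * 65/2 * (80/3 - 95/6) = 4225/24
PS = (1/2) * 65/2 * (95/6 - 5) = 4225/24
TS = CS + PS = 4225/24 + 4225/24 = 4225/12

4225/12


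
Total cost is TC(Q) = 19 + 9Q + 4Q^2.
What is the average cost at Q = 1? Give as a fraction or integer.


TC(1) = 19 + 9*1 + 4*1^2
TC(1) = 19 + 9 + 4 = 32
AC = TC/Q = 32/1 = 32

32


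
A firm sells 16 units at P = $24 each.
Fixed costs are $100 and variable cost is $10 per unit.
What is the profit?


Total Revenue = P * Q = 24 * 16 = $384
Total Cost = FC + VC*Q = 100 + 10*16 = $260
Profit = TR - TC = 384 - 260 = $124

$124


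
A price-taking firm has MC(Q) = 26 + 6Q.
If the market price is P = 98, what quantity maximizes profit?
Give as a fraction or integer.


In perfect competition, profit is maximized where P = MC.
98 = 26 + 6Q
72 = 6Q
Q* = 72/6 = 12

12


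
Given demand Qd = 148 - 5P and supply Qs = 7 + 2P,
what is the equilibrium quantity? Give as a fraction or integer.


First find equilibrium price:
148 - 5P = 7 + 2P
P* = 141/7 = 141/7
Then substitute into demand:
Q* = 148 - 5 * 141/7 = 331/7

331/7


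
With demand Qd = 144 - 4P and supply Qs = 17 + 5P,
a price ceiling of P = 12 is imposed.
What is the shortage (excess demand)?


At P = 12:
Qd = 144 - 4*12 = 96
Qs = 17 + 5*12 = 77
Shortage = Qd - Qs = 96 - 77 = 19

19


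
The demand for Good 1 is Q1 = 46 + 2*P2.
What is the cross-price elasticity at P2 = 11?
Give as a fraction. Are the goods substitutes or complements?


dQ1/dP2 = 2
At P2 = 11: Q1 = 46 + 2*11 = 68
Exy = (dQ1/dP2)(P2/Q1) = 2 * 11 / 68 = 11/34
Since Exy > 0, the goods are substitutes.

11/34 (substitutes)


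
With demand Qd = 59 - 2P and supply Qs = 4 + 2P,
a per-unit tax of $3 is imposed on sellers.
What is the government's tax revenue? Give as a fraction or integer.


With tax on sellers, new supply: Qs' = 4 + 2(P - 3)
= 2P - 2
New equilibrium quantity:
Q_new = 57/2
Tax revenue = tax * Q_new = 3 * 57/2 = 171/2

171/2


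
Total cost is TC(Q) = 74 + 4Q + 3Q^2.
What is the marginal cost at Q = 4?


MC = dTC/dQ = 4 + 2*3*Q
At Q = 4:
MC = 4 + 6*4
MC = 4 + 24 = 28

28


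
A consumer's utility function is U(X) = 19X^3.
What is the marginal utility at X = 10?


MU = dU/dX = 19*3*X^(3-1)
MU = 57*X^2
At X = 10:
MU = 57 * 10^2
MU = 57 * 100 = 5700

5700


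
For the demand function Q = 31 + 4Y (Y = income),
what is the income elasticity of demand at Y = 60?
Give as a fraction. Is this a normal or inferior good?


dQ/dY = 4
At Y = 60: Q = 31 + 4*60 = 271
Ey = (dQ/dY)(Y/Q) = 4 * 60 / 271 = 240/271
Since Ey > 0, this is a normal good.

240/271 (normal good)


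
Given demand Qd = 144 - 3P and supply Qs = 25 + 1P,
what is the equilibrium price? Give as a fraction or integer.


At equilibrium, Qd = Qs.
144 - 3P = 25 + 1P
144 - 25 = 3P + 1P
119 = 4P
P* = 119/4 = 119/4

119/4


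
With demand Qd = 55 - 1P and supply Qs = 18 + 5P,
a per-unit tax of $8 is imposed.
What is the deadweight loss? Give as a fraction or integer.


Pre-tax equilibrium quantity: Q* = 293/6
Post-tax equilibrium quantity: Q_tax = 253/6
Reduction in quantity: Q* - Q_tax = 20/3
DWL = (1/2) * tax * (Q* - Q_tax)
DWL = (1/2) * 8 * 20/3 = 80/3

80/3


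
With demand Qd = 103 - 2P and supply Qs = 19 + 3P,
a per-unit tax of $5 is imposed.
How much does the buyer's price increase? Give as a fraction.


With a per-unit tax, the buyer's price increase depends on relative slopes.
Supply slope: d = 3, Demand slope: b = 2
Buyer's price increase = d * tax / (b + d)
= 3 * 5 / (2 + 3)
= 15 / 5 = 3

3


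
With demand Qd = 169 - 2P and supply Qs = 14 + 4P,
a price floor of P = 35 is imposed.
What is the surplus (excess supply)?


At P = 35:
Qd = 169 - 2*35 = 99
Qs = 14 + 4*35 = 154
Surplus = Qs - Qd = 154 - 99 = 55

55


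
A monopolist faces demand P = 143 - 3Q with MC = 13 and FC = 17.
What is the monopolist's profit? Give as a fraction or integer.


MR = MC: 143 - 6Q = 13
Q* = 65/3
P* = 143 - 3*65/3 = 78
Profit = (P* - MC)*Q* - FC
= (78 - 13)*65/3 - 17
= 65*65/3 - 17
= 4225/3 - 17 = 4174/3

4174/3


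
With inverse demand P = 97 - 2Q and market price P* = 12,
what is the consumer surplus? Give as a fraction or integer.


Maximum willingness to pay (at Q=0): P_max = 97
Quantity demanded at P* = 12:
Q* = (97 - 12)/2 = 85/2
CS = (1/2) * Q* * (P_max - P*)
CS = (1/2) * 85/2 * (97 - 12)
CS = (1/2) * 85/2 * 85 = 7225/4

7225/4


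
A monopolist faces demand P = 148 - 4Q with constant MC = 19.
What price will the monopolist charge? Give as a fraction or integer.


MR = 148 - 8Q
Set MR = MC: 148 - 8Q = 19
Q* = 129/8
Substitute into demand:
P* = 148 - 4*129/8 = 167/2

167/2


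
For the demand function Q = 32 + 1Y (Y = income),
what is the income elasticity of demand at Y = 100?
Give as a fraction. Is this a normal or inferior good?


dQ/dY = 1
At Y = 100: Q = 32 + 1*100 = 132
Ey = (dQ/dY)(Y/Q) = 1 * 100 / 132 = 25/33
Since Ey > 0, this is a normal good.

25/33 (normal good)


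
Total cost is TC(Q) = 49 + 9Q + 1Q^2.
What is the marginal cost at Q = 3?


MC = dTC/dQ = 9 + 2*1*Q
At Q = 3:
MC = 9 + 2*3
MC = 9 + 6 = 15

15


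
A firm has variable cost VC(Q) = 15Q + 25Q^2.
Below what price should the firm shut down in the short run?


AVC(Q) = VC(Q)/Q = 15 + 25Q
AVC is increasing in Q, so minimum AVC is at Q -> 0+.
Min AVC = 15
The firm should shut down if P < 15.

15


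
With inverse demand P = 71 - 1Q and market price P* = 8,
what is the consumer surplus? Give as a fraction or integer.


Maximum willingness to pay (at Q=0): P_max = 71
Quantity demanded at P* = 8:
Q* = (71 - 8)/1 = 63
CS = (1/2) * Q* * (P_max - P*)
CS = (1/2) * 63 * (71 - 8)
CS = (1/2) * 63 * 63 = 3969/2

3969/2


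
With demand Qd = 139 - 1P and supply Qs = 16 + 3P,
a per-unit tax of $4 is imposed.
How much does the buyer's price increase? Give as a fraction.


With a per-unit tax, the buyer's price increase depends on relative slopes.
Supply slope: d = 3, Demand slope: b = 1
Buyer's price increase = d * tax / (b + d)
= 3 * 4 / (1 + 3)
= 12 / 4 = 3

3


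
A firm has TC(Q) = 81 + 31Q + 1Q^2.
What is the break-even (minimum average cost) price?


AC(Q) = 81/Q + 31 + 1Q
To minimize: dAC/dQ = -81/Q^2 + 1 = 0
Q^2 = 81/1 = 81
Q* = 9
Min AC = 81/9 + 31 + 1*9
Min AC = 9 + 31 + 9 = 49

49


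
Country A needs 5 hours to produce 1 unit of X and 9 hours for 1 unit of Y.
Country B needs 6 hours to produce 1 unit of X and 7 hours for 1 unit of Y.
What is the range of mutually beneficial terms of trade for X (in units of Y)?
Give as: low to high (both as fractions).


Opportunity cost of X for Country A = hours_X / hours_Y = 5/9 = 5/9 units of Y
Opportunity cost of X for Country B = hours_X / hours_Y = 6/7 = 6/7 units of Y
Terms of trade must be between the two opportunity costs.
Range: 5/9 to 6/7

5/9 to 6/7


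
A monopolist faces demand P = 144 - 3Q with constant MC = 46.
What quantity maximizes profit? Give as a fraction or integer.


TR = P*Q = (144 - 3Q)Q = 144Q - 3Q^2
MR = dTR/dQ = 144 - 6Q
Set MR = MC:
144 - 6Q = 46
98 = 6Q
Q* = 98/6 = 49/3

49/3


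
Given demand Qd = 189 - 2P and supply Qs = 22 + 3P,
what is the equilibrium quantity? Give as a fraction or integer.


First find equilibrium price:
189 - 2P = 22 + 3P
P* = 167/5 = 167/5
Then substitute into demand:
Q* = 189 - 2 * 167/5 = 611/5

611/5


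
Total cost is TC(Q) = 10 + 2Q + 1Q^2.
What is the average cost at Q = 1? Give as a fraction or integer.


TC(1) = 10 + 2*1 + 1*1^2
TC(1) = 10 + 2 + 1 = 13
AC = TC/Q = 13/1 = 13

13


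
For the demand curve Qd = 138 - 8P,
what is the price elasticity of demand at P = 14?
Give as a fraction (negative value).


dQ/dP = -8
At P = 14: Q = 138 - 8*14 = 26
E = (dQ/dP)(P/Q) = (-8)(14/26) = -56/13

-56/13


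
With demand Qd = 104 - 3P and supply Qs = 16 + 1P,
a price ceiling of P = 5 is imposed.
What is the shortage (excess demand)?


At P = 5:
Qd = 104 - 3*5 = 89
Qs = 16 + 1*5 = 21
Shortage = Qd - Qs = 89 - 21 = 68

68


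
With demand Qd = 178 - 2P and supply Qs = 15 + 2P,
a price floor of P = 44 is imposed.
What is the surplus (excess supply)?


At P = 44:
Qd = 178 - 2*44 = 90
Qs = 15 + 2*44 = 103
Surplus = Qs - Qd = 103 - 90 = 13

13


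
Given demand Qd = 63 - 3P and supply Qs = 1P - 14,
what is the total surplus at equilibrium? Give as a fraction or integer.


Find equilibrium: 63 - 3P = 1P - 14
63 + 14 = 4P
P* = 77/4 = 77/4
Q* = 1*77/4 - 14 = 21/4
Inverse demand: P = 21 - Q/3, so P_max = 21
Inverse supply: P = 14 + Q/1, so P_min = 14
CS = (1/2) * 21/4 * (21 - 77/4) = 147/32
PS = (1/2) * 21/4 * (77/4 - 14) = 441/32
TS = CS + PS = 147/32 + 441/32 = 147/8

147/8


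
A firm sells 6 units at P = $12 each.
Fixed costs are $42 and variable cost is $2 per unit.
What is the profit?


Total Revenue = P * Q = 12 * 6 = $72
Total Cost = FC + VC*Q = 42 + 2*6 = $54
Profit = TR - TC = 72 - 54 = $18

$18


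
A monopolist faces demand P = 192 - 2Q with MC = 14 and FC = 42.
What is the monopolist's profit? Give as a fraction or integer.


MR = MC: 192 - 4Q = 14
Q* = 89/2
P* = 192 - 2*89/2 = 103
Profit = (P* - MC)*Q* - FC
= (103 - 14)*89/2 - 42
= 89*89/2 - 42
= 7921/2 - 42 = 7837/2

7837/2


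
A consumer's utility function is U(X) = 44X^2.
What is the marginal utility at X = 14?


MU = dU/dX = 44*2*X^(2-1)
MU = 88*X^1
At X = 14:
MU = 88 * 14^1
MU = 88 * 14 = 1232

1232


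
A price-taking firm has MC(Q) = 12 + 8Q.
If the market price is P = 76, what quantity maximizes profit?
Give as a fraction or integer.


In perfect competition, profit is maximized where P = MC.
76 = 12 + 8Q
64 = 8Q
Q* = 64/8 = 8

8


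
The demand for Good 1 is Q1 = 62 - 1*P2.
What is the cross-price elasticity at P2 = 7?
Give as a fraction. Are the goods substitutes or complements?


dQ1/dP2 = -1
At P2 = 7: Q1 = 62 - 1*7 = 55
Exy = (dQ1/dP2)(P2/Q1) = -1 * 7 / 55 = -7/55
Since Exy < 0, the goods are complements.

-7/55 (complements)


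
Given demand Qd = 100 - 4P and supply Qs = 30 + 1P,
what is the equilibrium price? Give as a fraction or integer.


At equilibrium, Qd = Qs.
100 - 4P = 30 + 1P
100 - 30 = 4P + 1P
70 = 5P
P* = 70/5 = 14

14


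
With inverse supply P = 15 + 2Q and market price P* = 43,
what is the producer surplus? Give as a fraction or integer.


Minimum supply price (at Q=0): P_min = 15
Quantity supplied at P* = 43:
Q* = (43 - 15)/2 = 14
PS = (1/2) * Q* * (P* - P_min)
PS = (1/2) * 14 * (43 - 15)
PS = (1/2) * 14 * 28 = 196

196


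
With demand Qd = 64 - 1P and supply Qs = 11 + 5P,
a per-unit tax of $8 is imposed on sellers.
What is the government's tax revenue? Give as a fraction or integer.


With tax on sellers, new supply: Qs' = 11 + 5(P - 8)
= 5P - 29
New equilibrium quantity:
Q_new = 97/2
Tax revenue = tax * Q_new = 8 * 97/2 = 388

388


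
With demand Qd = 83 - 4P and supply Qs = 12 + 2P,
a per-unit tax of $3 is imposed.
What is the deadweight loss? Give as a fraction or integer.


Pre-tax equilibrium quantity: Q* = 107/3
Post-tax equilibrium quantity: Q_tax = 95/3
Reduction in quantity: Q* - Q_tax = 4
DWL = (1/2) * tax * (Q* - Q_tax)
DWL = (1/2) * 3 * 4 = 6

6


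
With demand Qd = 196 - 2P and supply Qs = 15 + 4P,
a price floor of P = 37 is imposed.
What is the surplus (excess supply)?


At P = 37:
Qd = 196 - 2*37 = 122
Qs = 15 + 4*37 = 163
Surplus = Qs - Qd = 163 - 122 = 41

41


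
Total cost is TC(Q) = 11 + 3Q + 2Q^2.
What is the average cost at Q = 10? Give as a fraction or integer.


TC(10) = 11 + 3*10 + 2*10^2
TC(10) = 11 + 30 + 200 = 241
AC = TC/Q = 241/10 = 241/10

241/10


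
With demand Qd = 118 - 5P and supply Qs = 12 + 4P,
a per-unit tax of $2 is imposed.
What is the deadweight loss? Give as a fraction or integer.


Pre-tax equilibrium quantity: Q* = 532/9
Post-tax equilibrium quantity: Q_tax = 164/3
Reduction in quantity: Q* - Q_tax = 40/9
DWL = (1/2) * tax * (Q* - Q_tax)
DWL = (1/2) * 2 * 40/9 = 40/9

40/9


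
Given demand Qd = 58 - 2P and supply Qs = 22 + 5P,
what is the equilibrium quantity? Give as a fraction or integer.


First find equilibrium price:
58 - 2P = 22 + 5P
P* = 36/7 = 36/7
Then substitute into demand:
Q* = 58 - 2 * 36/7 = 334/7

334/7


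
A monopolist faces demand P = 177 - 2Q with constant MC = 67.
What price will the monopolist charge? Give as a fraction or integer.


MR = 177 - 4Q
Set MR = MC: 177 - 4Q = 67
Q* = 55/2
Substitute into demand:
P* = 177 - 2*55/2 = 122

122


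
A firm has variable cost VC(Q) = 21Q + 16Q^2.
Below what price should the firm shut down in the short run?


AVC(Q) = VC(Q)/Q = 21 + 16Q
AVC is increasing in Q, so minimum AVC is at Q -> 0+.
Min AVC = 21
The firm should shut down if P < 21.

21


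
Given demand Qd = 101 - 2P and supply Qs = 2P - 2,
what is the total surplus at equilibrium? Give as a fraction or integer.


Find equilibrium: 101 - 2P = 2P - 2
101 + 2 = 4P
P* = 103/4 = 103/4
Q* = 2*103/4 - 2 = 99/2
Inverse demand: P = 101/2 - Q/2, so P_max = 101/2
Inverse supply: P = 1 + Q/2, so P_min = 1
CS = (1/2) * 99/2 * (101/2 - 103/4) = 9801/16
PS = (1/2) * 99/2 * (103/4 - 1) = 9801/16
TS = CS + PS = 9801/16 + 9801/16 = 9801/8

9801/8


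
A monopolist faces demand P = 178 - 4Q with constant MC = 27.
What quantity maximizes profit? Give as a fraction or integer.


TR = P*Q = (178 - 4Q)Q = 178Q - 4Q^2
MR = dTR/dQ = 178 - 8Q
Set MR = MC:
178 - 8Q = 27
151 = 8Q
Q* = 151/8 = 151/8

151/8


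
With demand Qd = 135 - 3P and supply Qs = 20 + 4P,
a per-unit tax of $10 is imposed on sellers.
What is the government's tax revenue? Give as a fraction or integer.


With tax on sellers, new supply: Qs' = 20 + 4(P - 10)
= 4P - 20
New equilibrium quantity:
Q_new = 480/7
Tax revenue = tax * Q_new = 10 * 480/7 = 4800/7

4800/7


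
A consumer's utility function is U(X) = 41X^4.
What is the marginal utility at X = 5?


MU = dU/dX = 41*4*X^(4-1)
MU = 164*X^3
At X = 5:
MU = 164 * 5^3
MU = 164 * 125 = 20500

20500


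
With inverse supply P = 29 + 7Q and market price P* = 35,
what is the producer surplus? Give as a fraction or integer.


Minimum supply price (at Q=0): P_min = 29
Quantity supplied at P* = 35:
Q* = (35 - 29)/7 = 6/7
PS = (1/2) * Q* * (P* - P_min)
PS = (1/2) * 6/7 * (35 - 29)
PS = (1/2) * 6/7 * 6 = 18/7

18/7


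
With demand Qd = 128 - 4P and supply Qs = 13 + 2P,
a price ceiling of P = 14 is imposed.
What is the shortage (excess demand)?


At P = 14:
Qd = 128 - 4*14 = 72
Qs = 13 + 2*14 = 41
Shortage = Qd - Qs = 72 - 41 = 31

31


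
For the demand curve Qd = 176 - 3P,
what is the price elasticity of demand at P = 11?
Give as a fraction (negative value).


dQ/dP = -3
At P = 11: Q = 176 - 3*11 = 143
E = (dQ/dP)(P/Q) = (-3)(11/143) = -3/13

-3/13


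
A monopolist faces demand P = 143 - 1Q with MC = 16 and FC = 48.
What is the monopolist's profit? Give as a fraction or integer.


MR = MC: 143 - 2Q = 16
Q* = 127/2
P* = 143 - 1*127/2 = 159/2
Profit = (P* - MC)*Q* - FC
= (159/2 - 16)*127/2 - 48
= 127/2*127/2 - 48
= 16129/4 - 48 = 15937/4

15937/4


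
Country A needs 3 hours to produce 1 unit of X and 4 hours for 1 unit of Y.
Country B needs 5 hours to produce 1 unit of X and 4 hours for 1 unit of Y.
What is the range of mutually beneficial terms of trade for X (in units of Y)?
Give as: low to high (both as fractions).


Opportunity cost of X for Country A = hours_X / hours_Y = 3/4 = 3/4 units of Y
Opportunity cost of X for Country B = hours_X / hours_Y = 5/4 = 5/4 units of Y
Terms of trade must be between the two opportunity costs.
Range: 3/4 to 5/4

3/4 to 5/4


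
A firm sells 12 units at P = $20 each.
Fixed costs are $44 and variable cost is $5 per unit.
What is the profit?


Total Revenue = P * Q = 20 * 12 = $240
Total Cost = FC + VC*Q = 44 + 5*12 = $104
Profit = TR - TC = 240 - 104 = $136

$136


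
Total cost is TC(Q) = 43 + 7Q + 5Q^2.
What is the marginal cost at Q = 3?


MC = dTC/dQ = 7 + 2*5*Q
At Q = 3:
MC = 7 + 10*3
MC = 7 + 30 = 37

37


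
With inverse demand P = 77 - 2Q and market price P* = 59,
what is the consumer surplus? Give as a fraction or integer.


Maximum willingness to pay (at Q=0): P_max = 77
Quantity demanded at P* = 59:
Q* = (77 - 59)/2 = 9
CS = (1/2) * Q* * (P_max - P*)
CS = (1/2) * 9 * (77 - 59)
CS = (1/2) * 9 * 18 = 81

81


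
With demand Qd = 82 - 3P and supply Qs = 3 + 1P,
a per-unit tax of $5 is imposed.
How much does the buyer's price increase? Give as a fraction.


With a per-unit tax, the buyer's price increase depends on relative slopes.
Supply slope: d = 1, Demand slope: b = 3
Buyer's price increase = d * tax / (b + d)
= 1 * 5 / (3 + 1)
= 5 / 4 = 5/4

5/4


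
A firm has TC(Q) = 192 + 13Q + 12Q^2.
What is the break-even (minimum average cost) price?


AC(Q) = 192/Q + 13 + 12Q
To minimize: dAC/dQ = -192/Q^2 + 12 = 0
Q^2 = 192/12 = 16
Q* = 4
Min AC = 192/4 + 13 + 12*4
Min AC = 48 + 13 + 48 = 109

109


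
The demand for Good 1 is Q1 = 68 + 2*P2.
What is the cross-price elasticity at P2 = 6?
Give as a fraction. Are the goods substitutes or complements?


dQ1/dP2 = 2
At P2 = 6: Q1 = 68 + 2*6 = 80
Exy = (dQ1/dP2)(P2/Q1) = 2 * 6 / 80 = 3/20
Since Exy > 0, the goods are substitutes.

3/20 (substitutes)


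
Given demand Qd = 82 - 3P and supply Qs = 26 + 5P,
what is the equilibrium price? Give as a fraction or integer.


At equilibrium, Qd = Qs.
82 - 3P = 26 + 5P
82 - 26 = 3P + 5P
56 = 8P
P* = 56/8 = 7

7


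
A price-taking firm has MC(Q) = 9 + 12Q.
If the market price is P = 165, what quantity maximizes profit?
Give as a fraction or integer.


In perfect competition, profit is maximized where P = MC.
165 = 9 + 12Q
156 = 12Q
Q* = 156/12 = 13

13


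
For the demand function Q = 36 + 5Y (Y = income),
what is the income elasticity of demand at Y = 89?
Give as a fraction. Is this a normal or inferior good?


dQ/dY = 5
At Y = 89: Q = 36 + 5*89 = 481
Ey = (dQ/dY)(Y/Q) = 5 * 89 / 481 = 445/481
Since Ey > 0, this is a normal good.

445/481 (normal good)


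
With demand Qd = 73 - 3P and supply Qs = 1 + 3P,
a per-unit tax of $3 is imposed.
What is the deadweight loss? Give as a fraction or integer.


Pre-tax equilibrium quantity: Q* = 37
Post-tax equilibrium quantity: Q_tax = 65/2
Reduction in quantity: Q* - Q_tax = 9/2
DWL = (1/2) * tax * (Q* - Q_tax)
DWL = (1/2) * 3 * 9/2 = 27/4

27/4


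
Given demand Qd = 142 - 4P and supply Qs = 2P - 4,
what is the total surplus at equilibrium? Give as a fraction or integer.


Find equilibrium: 142 - 4P = 2P - 4
142 + 4 = 6P
P* = 146/6 = 73/3
Q* = 2*73/3 - 4 = 134/3
Inverse demand: P = 71/2 - Q/4, so P_max = 71/2
Inverse supply: P = 2 + Q/2, so P_min = 2
CS = (1/2) * 134/3 * (71/2 - 73/3) = 4489/18
PS = (1/2) * 134/3 * (73/3 - 2) = 4489/9
TS = CS + PS = 4489/18 + 4489/9 = 4489/6

4489/6


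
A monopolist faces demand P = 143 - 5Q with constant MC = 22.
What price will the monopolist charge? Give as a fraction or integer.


MR = 143 - 10Q
Set MR = MC: 143 - 10Q = 22
Q* = 121/10
Substitute into demand:
P* = 143 - 5*121/10 = 165/2

165/2


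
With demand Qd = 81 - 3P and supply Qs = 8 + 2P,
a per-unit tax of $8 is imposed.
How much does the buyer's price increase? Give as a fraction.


With a per-unit tax, the buyer's price increase depends on relative slopes.
Supply slope: d = 2, Demand slope: b = 3
Buyer's price increase = d * tax / (b + d)
= 2 * 8 / (3 + 2)
= 16 / 5 = 16/5

16/5


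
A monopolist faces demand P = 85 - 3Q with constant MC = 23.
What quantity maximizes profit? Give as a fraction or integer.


TR = P*Q = (85 - 3Q)Q = 85Q - 3Q^2
MR = dTR/dQ = 85 - 6Q
Set MR = MC:
85 - 6Q = 23
62 = 6Q
Q* = 62/6 = 31/3

31/3


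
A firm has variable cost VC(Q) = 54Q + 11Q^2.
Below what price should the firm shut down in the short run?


AVC(Q) = VC(Q)/Q = 54 + 11Q
AVC is increasing in Q, so minimum AVC is at Q -> 0+.
Min AVC = 54
The firm should shut down if P < 54.

54


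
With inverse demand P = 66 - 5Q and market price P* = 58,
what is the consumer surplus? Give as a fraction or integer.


Maximum willingness to pay (at Q=0): P_max = 66
Quantity demanded at P* = 58:
Q* = (66 - 58)/5 = 8/5
CS = (1/2) * Q* * (P_max - P*)
CS = (1/2) * 8/5 * (66 - 58)
CS = (1/2) * 8/5 * 8 = 32/5

32/5


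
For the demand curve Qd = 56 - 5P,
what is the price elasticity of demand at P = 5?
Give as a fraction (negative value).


dQ/dP = -5
At P = 5: Q = 56 - 5*5 = 31
E = (dQ/dP)(P/Q) = (-5)(5/31) = -25/31

-25/31


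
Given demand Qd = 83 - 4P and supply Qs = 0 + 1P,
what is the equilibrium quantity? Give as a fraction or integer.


First find equilibrium price:
83 - 4P = 0 + 1P
P* = 83/5 = 83/5
Then substitute into demand:
Q* = 83 - 4 * 83/5 = 83/5

83/5


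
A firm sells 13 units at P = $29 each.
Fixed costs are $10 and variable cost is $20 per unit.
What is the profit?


Total Revenue = P * Q = 29 * 13 = $377
Total Cost = FC + VC*Q = 10 + 20*13 = $270
Profit = TR - TC = 377 - 270 = $107

$107


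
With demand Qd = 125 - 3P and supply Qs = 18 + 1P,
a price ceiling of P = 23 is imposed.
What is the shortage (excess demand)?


At P = 23:
Qd = 125 - 3*23 = 56
Qs = 18 + 1*23 = 41
Shortage = Qd - Qs = 56 - 41 = 15

15


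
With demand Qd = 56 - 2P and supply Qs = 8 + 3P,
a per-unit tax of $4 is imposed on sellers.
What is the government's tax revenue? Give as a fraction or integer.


With tax on sellers, new supply: Qs' = 8 + 3(P - 4)
= 3P - 4
New equilibrium quantity:
Q_new = 32
Tax revenue = tax * Q_new = 4 * 32 = 128

128


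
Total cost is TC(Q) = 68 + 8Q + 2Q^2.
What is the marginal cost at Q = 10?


MC = dTC/dQ = 8 + 2*2*Q
At Q = 10:
MC = 8 + 4*10
MC = 8 + 40 = 48

48


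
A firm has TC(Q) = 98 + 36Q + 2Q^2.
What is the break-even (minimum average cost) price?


AC(Q) = 98/Q + 36 + 2Q
To minimize: dAC/dQ = -98/Q^2 + 2 = 0
Q^2 = 98/2 = 49
Q* = 7
Min AC = 98/7 + 36 + 2*7
Min AC = 14 + 36 + 14 = 64

64


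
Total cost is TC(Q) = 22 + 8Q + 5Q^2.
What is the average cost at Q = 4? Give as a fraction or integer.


TC(4) = 22 + 8*4 + 5*4^2
TC(4) = 22 + 32 + 80 = 134
AC = TC/Q = 134/4 = 67/2

67/2


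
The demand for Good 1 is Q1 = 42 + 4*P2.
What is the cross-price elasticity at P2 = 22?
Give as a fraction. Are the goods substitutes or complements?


dQ1/dP2 = 4
At P2 = 22: Q1 = 42 + 4*22 = 130
Exy = (dQ1/dP2)(P2/Q1) = 4 * 22 / 130 = 44/65
Since Exy > 0, the goods are substitutes.

44/65 (substitutes)


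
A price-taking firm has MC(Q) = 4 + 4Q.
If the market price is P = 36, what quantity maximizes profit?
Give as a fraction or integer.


In perfect competition, profit is maximized where P = MC.
36 = 4 + 4Q
32 = 4Q
Q* = 32/4 = 8

8


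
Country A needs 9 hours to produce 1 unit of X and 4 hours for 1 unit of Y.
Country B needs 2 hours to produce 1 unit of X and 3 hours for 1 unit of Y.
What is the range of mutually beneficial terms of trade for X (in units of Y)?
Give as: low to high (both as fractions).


Opportunity cost of X for Country A = hours_X / hours_Y = 9/4 = 9/4 units of Y
Opportunity cost of X for Country B = hours_X / hours_Y = 2/3 = 2/3 units of Y
Terms of trade must be between the two opportunity costs.
Range: 2/3 to 9/4

2/3 to 9/4


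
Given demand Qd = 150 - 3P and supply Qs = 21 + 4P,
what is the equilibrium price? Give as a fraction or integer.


At equilibrium, Qd = Qs.
150 - 3P = 21 + 4P
150 - 21 = 3P + 4P
129 = 7P
P* = 129/7 = 129/7

129/7


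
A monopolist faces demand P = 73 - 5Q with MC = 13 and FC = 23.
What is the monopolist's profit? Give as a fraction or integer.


MR = MC: 73 - 10Q = 13
Q* = 6
P* = 73 - 5*6 = 43
Profit = (P* - MC)*Q* - FC
= (43 - 13)*6 - 23
= 30*6 - 23
= 180 - 23 = 157

157


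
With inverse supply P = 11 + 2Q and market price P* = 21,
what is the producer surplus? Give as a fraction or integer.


Minimum supply price (at Q=0): P_min = 11
Quantity supplied at P* = 21:
Q* = (21 - 11)/2 = 5
PS = (1/2) * Q* * (P* - P_min)
PS = (1/2) * 5 * (21 - 11)
PS = (1/2) * 5 * 10 = 25

25


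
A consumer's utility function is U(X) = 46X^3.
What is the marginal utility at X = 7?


MU = dU/dX = 46*3*X^(3-1)
MU = 138*X^2
At X = 7:
MU = 138 * 7^2
MU = 138 * 49 = 6762

6762


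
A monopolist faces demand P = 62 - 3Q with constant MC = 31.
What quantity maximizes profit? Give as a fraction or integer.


TR = P*Q = (62 - 3Q)Q = 62Q - 3Q^2
MR = dTR/dQ = 62 - 6Q
Set MR = MC:
62 - 6Q = 31
31 = 6Q
Q* = 31/6 = 31/6

31/6


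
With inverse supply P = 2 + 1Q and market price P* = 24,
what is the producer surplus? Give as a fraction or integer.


Minimum supply price (at Q=0): P_min = 2
Quantity supplied at P* = 24:
Q* = (24 - 2)/1 = 22
PS = (1/2) * Q* * (P* - P_min)
PS = (1/2) * 22 * (24 - 2)
PS = (1/2) * 22 * 22 = 242

242


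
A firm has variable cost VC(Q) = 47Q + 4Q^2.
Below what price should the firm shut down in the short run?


AVC(Q) = VC(Q)/Q = 47 + 4Q
AVC is increasing in Q, so minimum AVC is at Q -> 0+.
Min AVC = 47
The firm should shut down if P < 47.

47


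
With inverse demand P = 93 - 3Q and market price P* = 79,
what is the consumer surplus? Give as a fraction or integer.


Maximum willingness to pay (at Q=0): P_max = 93
Quantity demanded at P* = 79:
Q* = (93 - 79)/3 = 14/3
CS = (1/2) * Q* * (P_max - P*)
CS = (1/2) * 14/3 * (93 - 79)
CS = (1/2) * 14/3 * 14 = 98/3

98/3


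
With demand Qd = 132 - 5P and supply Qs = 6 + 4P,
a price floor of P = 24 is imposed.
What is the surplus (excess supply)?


At P = 24:
Qd = 132 - 5*24 = 12
Qs = 6 + 4*24 = 102
Surplus = Qs - Qd = 102 - 12 = 90

90


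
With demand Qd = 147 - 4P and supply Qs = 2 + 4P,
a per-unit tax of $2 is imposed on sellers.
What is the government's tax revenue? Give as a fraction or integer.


With tax on sellers, new supply: Qs' = 2 + 4(P - 2)
= 4P - 6
New equilibrium quantity:
Q_new = 141/2
Tax revenue = tax * Q_new = 2 * 141/2 = 141

141


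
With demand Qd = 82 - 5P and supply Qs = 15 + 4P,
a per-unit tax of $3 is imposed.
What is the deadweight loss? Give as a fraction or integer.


Pre-tax equilibrium quantity: Q* = 403/9
Post-tax equilibrium quantity: Q_tax = 343/9
Reduction in quantity: Q* - Q_tax = 20/3
DWL = (1/2) * tax * (Q* - Q_tax)
DWL = (1/2) * 3 * 20/3 = 10

10


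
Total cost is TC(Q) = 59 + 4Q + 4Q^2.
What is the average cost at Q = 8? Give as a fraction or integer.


TC(8) = 59 + 4*8 + 4*8^2
TC(8) = 59 + 32 + 256 = 347
AC = TC/Q = 347/8 = 347/8

347/8


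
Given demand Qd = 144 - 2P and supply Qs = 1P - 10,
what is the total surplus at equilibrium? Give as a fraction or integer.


Find equilibrium: 144 - 2P = 1P - 10
144 + 10 = 3P
P* = 154/3 = 154/3
Q* = 1*154/3 - 10 = 124/3
Inverse demand: P = 72 - Q/2, so P_max = 72
Inverse supply: P = 10 + Q/1, so P_min = 10
CS = (1/2) * 124/3 * (72 - 154/3) = 3844/9
PS = (1/2) * 124/3 * (154/3 - 10) = 7688/9
TS = CS + PS = 3844/9 + 7688/9 = 3844/3

3844/3


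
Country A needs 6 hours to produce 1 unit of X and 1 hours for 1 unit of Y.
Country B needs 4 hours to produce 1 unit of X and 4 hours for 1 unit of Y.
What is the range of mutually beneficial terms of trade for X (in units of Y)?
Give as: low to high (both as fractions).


Opportunity cost of X for Country A = hours_X / hours_Y = 6/1 = 6 units of Y
Opportunity cost of X for Country B = hours_X / hours_Y = 4/4 = 1 units of Y
Terms of trade must be between the two opportunity costs.
Range: 1 to 6

1 to 6


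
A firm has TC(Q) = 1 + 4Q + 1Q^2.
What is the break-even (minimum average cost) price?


AC(Q) = 1/Q + 4 + 1Q
To minimize: dAC/dQ = -1/Q^2 + 1 = 0
Q^2 = 1/1 = 1
Q* = 1
Min AC = 1/1 + 4 + 1*1
Min AC = 1 + 4 + 1 = 6

6


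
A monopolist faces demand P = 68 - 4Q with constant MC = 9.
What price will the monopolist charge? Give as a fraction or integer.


MR = 68 - 8Q
Set MR = MC: 68 - 8Q = 9
Q* = 59/8
Substitute into demand:
P* = 68 - 4*59/8 = 77/2

77/2


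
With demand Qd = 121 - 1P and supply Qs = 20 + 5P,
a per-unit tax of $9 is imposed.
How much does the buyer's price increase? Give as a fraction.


With a per-unit tax, the buyer's price increase depends on relative slopes.
Supply slope: d = 5, Demand slope: b = 1
Buyer's price increase = d * tax / (b + d)
= 5 * 9 / (1 + 5)
= 45 / 6 = 15/2

15/2


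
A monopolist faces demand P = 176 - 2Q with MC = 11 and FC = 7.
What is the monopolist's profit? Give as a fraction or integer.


MR = MC: 176 - 4Q = 11
Q* = 165/4
P* = 176 - 2*165/4 = 187/2
Profit = (P* - MC)*Q* - FC
= (187/2 - 11)*165/4 - 7
= 165/2*165/4 - 7
= 27225/8 - 7 = 27169/8

27169/8


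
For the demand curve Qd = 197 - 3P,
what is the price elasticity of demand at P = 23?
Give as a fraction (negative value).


dQ/dP = -3
At P = 23: Q = 197 - 3*23 = 128
E = (dQ/dP)(P/Q) = (-3)(23/128) = -69/128

-69/128


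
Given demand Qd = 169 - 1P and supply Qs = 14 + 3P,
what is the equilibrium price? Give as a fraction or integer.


At equilibrium, Qd = Qs.
169 - 1P = 14 + 3P
169 - 14 = 1P + 3P
155 = 4P
P* = 155/4 = 155/4

155/4


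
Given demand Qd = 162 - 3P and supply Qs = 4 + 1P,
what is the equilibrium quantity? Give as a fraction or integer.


First find equilibrium price:
162 - 3P = 4 + 1P
P* = 158/4 = 79/2
Then substitute into demand:
Q* = 162 - 3 * 79/2 = 87/2

87/2


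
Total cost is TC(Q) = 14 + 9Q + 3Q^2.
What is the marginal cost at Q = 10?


MC = dTC/dQ = 9 + 2*3*Q
At Q = 10:
MC = 9 + 6*10
MC = 9 + 60 = 69

69


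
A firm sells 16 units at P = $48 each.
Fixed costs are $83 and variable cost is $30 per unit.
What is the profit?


Total Revenue = P * Q = 48 * 16 = $768
Total Cost = FC + VC*Q = 83 + 30*16 = $563
Profit = TR - TC = 768 - 563 = $205

$205


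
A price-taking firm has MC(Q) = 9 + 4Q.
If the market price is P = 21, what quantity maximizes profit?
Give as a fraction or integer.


In perfect competition, profit is maximized where P = MC.
21 = 9 + 4Q
12 = 4Q
Q* = 12/4 = 3

3


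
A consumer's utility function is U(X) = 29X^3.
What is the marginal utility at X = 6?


MU = dU/dX = 29*3*X^(3-1)
MU = 87*X^2
At X = 6:
MU = 87 * 6^2
MU = 87 * 36 = 3132

3132


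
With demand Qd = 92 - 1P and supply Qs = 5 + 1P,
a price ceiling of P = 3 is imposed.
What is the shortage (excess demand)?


At P = 3:
Qd = 92 - 1*3 = 89
Qs = 5 + 1*3 = 8
Shortage = Qd - Qs = 89 - 8 = 81

81


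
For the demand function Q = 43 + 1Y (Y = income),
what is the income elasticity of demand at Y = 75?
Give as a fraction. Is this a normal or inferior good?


dQ/dY = 1
At Y = 75: Q = 43 + 1*75 = 118
Ey = (dQ/dY)(Y/Q) = 1 * 75 / 118 = 75/118
Since Ey > 0, this is a normal good.

75/118 (normal good)


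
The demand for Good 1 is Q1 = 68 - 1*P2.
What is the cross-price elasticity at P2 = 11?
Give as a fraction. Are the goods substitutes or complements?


dQ1/dP2 = -1
At P2 = 11: Q1 = 68 - 1*11 = 57
Exy = (dQ1/dP2)(P2/Q1) = -1 * 11 / 57 = -11/57
Since Exy < 0, the goods are complements.

-11/57 (complements)


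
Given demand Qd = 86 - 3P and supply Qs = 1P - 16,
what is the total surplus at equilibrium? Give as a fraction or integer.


Find equilibrium: 86 - 3P = 1P - 16
86 + 16 = 4P
P* = 102/4 = 51/2
Q* = 1*51/2 - 16 = 19/2
Inverse demand: P = 86/3 - Q/3, so P_max = 86/3
Inverse supply: P = 16 + Q/1, so P_min = 16
CS = (1/2) * 19/2 * (86/3 - 51/2) = 361/24
PS = (1/2) * 19/2 * (51/2 - 16) = 361/8
TS = CS + PS = 361/24 + 361/8 = 361/6

361/6


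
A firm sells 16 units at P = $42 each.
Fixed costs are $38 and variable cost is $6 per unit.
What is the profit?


Total Revenue = P * Q = 42 * 16 = $672
Total Cost = FC + VC*Q = 38 + 6*16 = $134
Profit = TR - TC = 672 - 134 = $538

$538


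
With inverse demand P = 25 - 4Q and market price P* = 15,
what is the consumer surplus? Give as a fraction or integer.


Maximum willingness to pay (at Q=0): P_max = 25
Quantity demanded at P* = 15:
Q* = (25 - 15)/4 = 5/2
CS = (1/2) * Q* * (P_max - P*)
CS = (1/2) * 5/2 * (25 - 15)
CS = (1/2) * 5/2 * 10 = 25/2

25/2


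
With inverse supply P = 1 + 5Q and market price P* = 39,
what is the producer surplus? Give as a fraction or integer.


Minimum supply price (at Q=0): P_min = 1
Quantity supplied at P* = 39:
Q* = (39 - 1)/5 = 38/5
PS = (1/2) * Q* * (P* - P_min)
PS = (1/2) * 38/5 * (39 - 1)
PS = (1/2) * 38/5 * 38 = 722/5

722/5


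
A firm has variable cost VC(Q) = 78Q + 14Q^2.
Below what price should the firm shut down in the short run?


AVC(Q) = VC(Q)/Q = 78 + 14Q
AVC is increasing in Q, so minimum AVC is at Q -> 0+.
Min AVC = 78
The firm should shut down if P < 78.

78


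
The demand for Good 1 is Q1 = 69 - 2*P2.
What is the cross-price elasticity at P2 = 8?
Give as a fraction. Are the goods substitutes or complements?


dQ1/dP2 = -2
At P2 = 8: Q1 = 69 - 2*8 = 53
Exy = (dQ1/dP2)(P2/Q1) = -2 * 8 / 53 = -16/53
Since Exy < 0, the goods are complements.

-16/53 (complements)


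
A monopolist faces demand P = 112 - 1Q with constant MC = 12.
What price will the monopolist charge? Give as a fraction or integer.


MR = 112 - 2Q
Set MR = MC: 112 - 2Q = 12
Q* = 50
Substitute into demand:
P* = 112 - 1*50 = 62

62


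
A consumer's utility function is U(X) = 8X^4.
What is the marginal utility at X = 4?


MU = dU/dX = 8*4*X^(4-1)
MU = 32*X^3
At X = 4:
MU = 32 * 4^3
MU = 32 * 64 = 2048

2048


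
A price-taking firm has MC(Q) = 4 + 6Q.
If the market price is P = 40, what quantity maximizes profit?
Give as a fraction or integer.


In perfect competition, profit is maximized where P = MC.
40 = 4 + 6Q
36 = 6Q
Q* = 36/6 = 6

6


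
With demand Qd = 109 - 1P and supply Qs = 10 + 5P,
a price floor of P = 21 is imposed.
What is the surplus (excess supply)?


At P = 21:
Qd = 109 - 1*21 = 88
Qs = 10 + 5*21 = 115
Surplus = Qs - Qd = 115 - 88 = 27

27


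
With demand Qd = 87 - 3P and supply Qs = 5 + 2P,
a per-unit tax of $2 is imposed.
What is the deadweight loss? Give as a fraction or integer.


Pre-tax equilibrium quantity: Q* = 189/5
Post-tax equilibrium quantity: Q_tax = 177/5
Reduction in quantity: Q* - Q_tax = 12/5
DWL = (1/2) * tax * (Q* - Q_tax)
DWL = (1/2) * 2 * 12/5 = 12/5

12/5


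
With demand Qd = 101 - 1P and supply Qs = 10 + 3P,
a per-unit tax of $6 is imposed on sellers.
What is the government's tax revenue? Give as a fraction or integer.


With tax on sellers, new supply: Qs' = 10 + 3(P - 6)
= 3P - 8
New equilibrium quantity:
Q_new = 295/4
Tax revenue = tax * Q_new = 6 * 295/4 = 885/2

885/2


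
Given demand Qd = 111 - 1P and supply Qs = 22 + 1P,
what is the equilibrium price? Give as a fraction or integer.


At equilibrium, Qd = Qs.
111 - 1P = 22 + 1P
111 - 22 = 1P + 1P
89 = 2P
P* = 89/2 = 89/2

89/2


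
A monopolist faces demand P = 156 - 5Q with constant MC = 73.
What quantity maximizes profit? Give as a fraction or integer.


TR = P*Q = (156 - 5Q)Q = 156Q - 5Q^2
MR = dTR/dQ = 156 - 10Q
Set MR = MC:
156 - 10Q = 73
83 = 10Q
Q* = 83/10 = 83/10

83/10


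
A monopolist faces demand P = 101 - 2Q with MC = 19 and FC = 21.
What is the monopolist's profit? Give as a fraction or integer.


MR = MC: 101 - 4Q = 19
Q* = 41/2
P* = 101 - 2*41/2 = 60
Profit = (P* - MC)*Q* - FC
= (60 - 19)*41/2 - 21
= 41*41/2 - 21
= 1681/2 - 21 = 1639/2

1639/2


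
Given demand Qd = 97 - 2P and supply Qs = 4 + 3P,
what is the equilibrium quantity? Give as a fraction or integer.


First find equilibrium price:
97 - 2P = 4 + 3P
P* = 93/5 = 93/5
Then substitute into demand:
Q* = 97 - 2 * 93/5 = 299/5

299/5


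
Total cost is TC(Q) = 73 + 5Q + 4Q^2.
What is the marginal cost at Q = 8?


MC = dTC/dQ = 5 + 2*4*Q
At Q = 8:
MC = 5 + 8*8
MC = 5 + 64 = 69

69


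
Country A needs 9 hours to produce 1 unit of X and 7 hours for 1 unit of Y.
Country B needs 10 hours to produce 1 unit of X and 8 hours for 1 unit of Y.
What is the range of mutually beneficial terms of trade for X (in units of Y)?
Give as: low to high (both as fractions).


Opportunity cost of X for Country A = hours_X / hours_Y = 9/7 = 9/7 units of Y
Opportunity cost of X for Country B = hours_X / hours_Y = 10/8 = 5/4 units of Y
Terms of trade must be between the two opportunity costs.
Range: 5/4 to 9/7

5/4 to 9/7
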